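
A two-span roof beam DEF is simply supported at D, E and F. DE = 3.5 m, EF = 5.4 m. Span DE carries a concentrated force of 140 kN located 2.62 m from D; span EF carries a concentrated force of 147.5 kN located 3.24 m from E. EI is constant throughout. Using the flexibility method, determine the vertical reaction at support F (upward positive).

Take M_E as the redundant. Released structure: two simple spans DE and EF with a hinge at E.
Rotations at E on the released spans (each span's end-slope, ×1/EI):
  span DE: point load 140 at a = 2.62: Pab(L + a)/(6LEI) = 94.07/EI
  span EF: point load 147.5 at a = 3.24: Pab(L + b)/(6LEI) = 240.9/EI
  relative rotation θ_0 = (94.07 + 240.9)/EI = 334.9/EI
A unit hogging moment at E produces rotation L₁/(3EI) + L₂/(3EI) = 2.967/EI.
Compatibility: M_E·(L₁+L₂)/(3EI) = θ_0, giving M_E = 112.9 kN·m (hogging).
Span EF, ΣM about F: R_E^{EF}·5.4 = 318.6 + 112.9, so R_E^{EF} = 79.91 kN and R_F = 147.5 − 79.91 = 67.59 kN.

R_F = 67.59 kN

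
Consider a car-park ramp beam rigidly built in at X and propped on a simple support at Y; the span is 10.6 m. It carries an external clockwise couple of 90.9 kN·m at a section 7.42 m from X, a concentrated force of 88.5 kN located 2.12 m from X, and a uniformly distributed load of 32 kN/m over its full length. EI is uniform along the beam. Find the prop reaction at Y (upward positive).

R_Y = 143.9 kN

Choose R_Y as the redundant. The primary structure is the cantilever fixed at X.
Free-end deflection of the primary structure under the applied loading (downward +):
  clockwise couple 90.9 at a = 7.42: M₀a(2L − a)/(2EI) = 4647/EI
  point load 88.5 at a = 2.12: Pa²(3L − a)/(6EI) = 1968/EI
  UDL 32: wL⁴/(8EI) = 50499/EI
  δ_0 = 57114/EI
Flexibility coefficient — unit upward force at Y: δ_{YY} = L³/(3EI) = 397/EI.
The prop prevents deflection at Y: R_Y = δ_0/δ_{YY} = 57114/397 = 143.9 kN.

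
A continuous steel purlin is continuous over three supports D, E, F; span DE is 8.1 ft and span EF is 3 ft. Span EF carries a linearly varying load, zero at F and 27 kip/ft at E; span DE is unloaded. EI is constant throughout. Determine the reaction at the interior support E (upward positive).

R_E = 29 kip

Release continuity at E by inserting a hinge; the redundant is the internal moment M_E. The primary structure is two simply-supported spans DE and EF.
Rotations at E on the released spans (each span's end-slope, ×1/EI):
  span EF: triangular load, peak 27: w₀L³/(45EI) = 16.2/EI
  relative rotation θ_0 = (0 + 16.2)/EI = 16.2/EI
A unit hogging moment at E produces rotation L₁/(3EI) + L₂/(3EI) = 3.7/EI.
Slope continuity at E: θ_0 = M_E·3.7/EI, so M_E = 16.2/3.7 = 4.378 kip·ft (hogging).
Span DE, ΣM about D with M_E applied at E: R_E^{DE}·8.1 = 0 + 4.378, so R_E^{DE} = 0.5405 kip and R_D = 0 − 0.5405 = -0.5405 kip.
Span EF, ΣM about F: R_E^{EF}·3 = 81 + 4.378, so R_E^{EF} = 28.46 kip and R_F = 40.5 − 28.46 = 12.04 kip.
R_E = 0.5405 + 28.46 = 29 kip.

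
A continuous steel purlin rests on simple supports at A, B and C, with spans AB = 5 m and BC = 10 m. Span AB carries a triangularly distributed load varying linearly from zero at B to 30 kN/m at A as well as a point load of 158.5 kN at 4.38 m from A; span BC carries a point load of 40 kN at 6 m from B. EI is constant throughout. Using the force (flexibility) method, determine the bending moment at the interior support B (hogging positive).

M_B = 86.3 kN·m

Release continuity at B by inserting a hinge; the redundant is the internal moment M_B. The primary structure is two simply-supported spans AB and BC.
Discontinuity in slope at B on the released structure — sum the simple-span end rotations:
  span AB: triangular load, peak 30: 7w₀L³/(360EI) = 72.92/EI
  span AB: point load 158.5 at a = 4.38: Pab(L + a)/(6LEI) = 134.6/EI
  span BC: point load 40 at a = 6: Pab(L + b)/(6LEI) = 224/EI
  relative rotation θ_0 = (207.5 + 224)/EI = 431.5/EI
A unit hogging moment at B produces rotation L₁/(3EI) + L₂/(3EI) = 5/EI.
Slope continuity at B: θ_0 = M_B·5/EI, so M_B = 431.5/5 = 86.3 kN·m (hogging).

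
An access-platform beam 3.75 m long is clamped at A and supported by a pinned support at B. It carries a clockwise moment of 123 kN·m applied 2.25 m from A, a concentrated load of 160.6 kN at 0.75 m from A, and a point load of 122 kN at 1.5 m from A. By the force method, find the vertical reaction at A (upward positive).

Release the roller at B. Primary structure: cantilever fixed at A.
Deflection at B on the released cantilever, summing each load's contribution:
  clockwise couple 123 at a = 2.25: M₀a(2L − a)/(2EI) = 726.5/EI
  point load 160.6 at a = 0.75: Pa²(3L − a)/(6EI) = 158.1/EI
  point load 122 at a = 1.5: Pa²(3L − a)/(6EI) = 446.1/EI
  δ_0 = 1331/EI
Flexibility coefficient — unit upward force at B: δ_{BB} = L³/(3EI) = 17.58/EI.
The prop prevents deflection at B: R_B = δ_0/δ_{BB} = 1331/17.58 = 75.7 kN.
Vertical equilibrium: R_A = ΣP − R_B = 282.6 − 75.7 = 206.9 kN.

R_A = 206.9 kN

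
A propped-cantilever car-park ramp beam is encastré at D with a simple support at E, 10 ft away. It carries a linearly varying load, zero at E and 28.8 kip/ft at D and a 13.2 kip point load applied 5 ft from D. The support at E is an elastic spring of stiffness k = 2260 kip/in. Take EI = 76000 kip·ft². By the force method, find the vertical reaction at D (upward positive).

Release the roller at E. Primary structure: cantilever fixed at D.
Downward deflection at the released point E due to the loads:
  triangular load, peak 28.8 at the fixed end: w₀L⁴/(30EI) = 9600/EI
  point load 13.2 at a = 5: Pa²(3L − a)/(6EI) = 1375/EI
  δ_0 = 10975/EI
Tip deflection under a unit load at E: L³/(3EI) = 333.3/EI.
With EI = 76000 kip·ft²: δ_0 = 0.14441 ft and δ_{EE} = 0.004386 ft/kip.
Compatibility — the spring shortens by R_E/k under the reaction it provides: δ_0 − R_E·δ_{EE} = R_E/k. With 1/k = 1/(2260×12) ft/kip = 0.000037 ft/kip, R_E = δ_0 / (δ_{EE} + 1/k) = 0.14441 / (0.004386 + 0.000037) = 32.65 kip.
Vertical equilibrium: R_D = ΣP − R_E = 157.2 − 32.65 = 124.5 kip.

R_D = 124.5 kip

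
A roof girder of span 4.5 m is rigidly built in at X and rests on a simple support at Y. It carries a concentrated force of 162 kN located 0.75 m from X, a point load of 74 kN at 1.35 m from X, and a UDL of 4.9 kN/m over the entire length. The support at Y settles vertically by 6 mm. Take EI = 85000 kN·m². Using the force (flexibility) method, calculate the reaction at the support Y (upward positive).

R_Y = 6.845 kN

Choose R_Y as the redundant. The primary structure is the cantilever fixed at X.
Primary-structure tip deflection at Y by superposition:
  point load 162 at a = 0.75: Pa²(3L − a)/(6EI) = 193.6/EI
  point load 74 at a = 1.35: Pa²(3L − a)/(6EI) = 273.1/EI
  UDL 4.9: wL⁴/(8EI) = 251.2/EI
  δ_0 = 717.9/EI
Tip deflection under a unit load at Y: L³/(3EI) = 30.38/EI.
With EI = 85000 kN·m²: δ_0 = 0.008446 m and δ_{YY} = 0.000357 m/kN.
Compatibility — the beam at Y must follow the support down by 0.006 m: δ_0 − R_Y·δ_{YY} = 0.006, so R_Y = (0.008446 − 0.006)/0.000357 = 6.845 kN.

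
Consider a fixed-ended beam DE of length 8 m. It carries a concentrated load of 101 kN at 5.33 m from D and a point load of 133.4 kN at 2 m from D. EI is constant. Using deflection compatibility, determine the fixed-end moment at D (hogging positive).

Release both end moments; the primary structure is a simply-supported span DE with redundants M_D and M_E.
End rotations of the released simple span under the applied load (×1/EI):
  at D: point load 101 at a = 5.33: Pab(L + b)/(6LEI) = 319.5/EI
  at E: point load 101 at a = 5.33: Pab(L + a)/(6LEI) = 399.2/EI
  at D: point load 133.4 at a = 2: Pab(L + b)/(6LEI) = 466.9/EI
  at E: point load 133.4 at a = 2: Pab(L + a)/(6LEI) = 333.5/EI
  θ_D0 = 786.4/EI,  θ_E0 = 732.7/EI
Flexibility coefficients: a unit moment at one end gives L/(3EI) there and L/(6EI) at the far end, so f₁₁ = f₂₂ = 2.667/EI and f₁₂ = f₂₁ = 1.333/EI.
Compatibility — zero rotation at each built-in end:
  2.667 M_D + 1.333 M_E = 786.4
  1.333 M_D + 2.667 M_E = 732.7
Solving the pair gives M_D = 210 kN·m and M_E = 169.7 kN·m (hogging).

M_D = 210 kN·m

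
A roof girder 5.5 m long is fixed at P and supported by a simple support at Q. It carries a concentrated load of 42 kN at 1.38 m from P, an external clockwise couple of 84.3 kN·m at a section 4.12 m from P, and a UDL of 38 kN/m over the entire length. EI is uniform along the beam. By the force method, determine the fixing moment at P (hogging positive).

Choose R_Q as the redundant. The primary structure is the cantilever fixed at P.
Free-end deflection of the primary structure under the applied loading (downward +):
  point load 42 at a = 1.38: Pa²(3L − a)/(6EI) = 201.6/EI
  clockwise couple 84.3 at a = 4.12: M₀a(2L − a)/(2EI) = 1195/EI
  UDL 38: wL⁴/(8EI) = 4347/EI
  δ_0 = 5743/EI
Flexibility coefficient — unit upward force at Q: δ_{QQ} = L³/(3EI) = 55.46/EI.
The prop prevents deflection at Q: R_Q = δ_0/δ_{QQ} = 5743/55.46 = 103.6 kN.
Moment equilibrium about P: M_P = Σ(load moments about P) − R_Q·L = 717 − 103.6×5.5 = 147.5 kN·m.

M_P = 147.5 kN·m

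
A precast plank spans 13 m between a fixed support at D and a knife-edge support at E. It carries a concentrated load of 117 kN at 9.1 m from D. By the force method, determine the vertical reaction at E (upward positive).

Remove the prop at E; the released (primary) structure is a cantilever built in at D.
Free-end deflection of the primary structure under the applied loading (downward +):
  point load 117 at a = 9.1: Pa²(3L − a)/(6EI) = 48282/EI
Flexibility coefficient — unit upward force at E: δ_{EE} = L³/(3EI) = 732.3/EI.
The prop prevents deflection at E: R_E = δ_0/δ_{EE} = 48282/732.3 = 65.93 kN.

R_E = 65.93 kN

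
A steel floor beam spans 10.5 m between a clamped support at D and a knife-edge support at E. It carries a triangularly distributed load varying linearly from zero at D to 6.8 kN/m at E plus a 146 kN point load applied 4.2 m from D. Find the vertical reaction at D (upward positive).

Release the roller at E. Primary structure: cantilever fixed at D.
Downward deflection at the released point E due to the loads:
  triangular load, peak 6.8 at the free end: 11w₀L⁴/(120EI) = 7577/EI
  point load 146 at a = 4.2: Pa²(3L − a)/(6EI) = 11718/EI
  δ_0 = 19295/EI
Tip deflection under a unit load at E: L³/(3EI) = 385.9/EI.
The prop prevents deflection at E: R_E = δ_0/δ_{EE} = 19295/385.9 = 50 kN.
Vertical equilibrium: R_D = ΣP − R_E = 181.7 − 50 = 131.7 kN.

R_D = 131.7 kN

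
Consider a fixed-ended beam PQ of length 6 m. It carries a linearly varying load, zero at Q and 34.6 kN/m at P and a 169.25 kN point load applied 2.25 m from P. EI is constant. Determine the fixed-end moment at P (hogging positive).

M_P = 211 kN·m

Take the two fixed-end moments M_P, M_Q as redundants; the released structure is the simple span PQ.
On the primary (simply-supported) span, the end slopes from the loading are:
  at P: triangular load, peak 34.6: w₀L³/(45EI) = 166.1/EI
  at Q: triangular load, peak 34.6: 7w₀L³/(360EI) = 145.3/EI
  at P: point load 169.25 at a = 2.25: Pab(L + b)/(6LEI) = 386.8/EI
  at Q: point load 169.25 at a = 2.25: Pab(L + a)/(6LEI) = 327.3/EI
  θ_P0 = 552.8/EI,  θ_Q0 = 472.6/EI
Flexibility coefficients: a unit moment at one end gives L/(3EI) there and L/(6EI) at the far end, so f₁₁ = f₂₂ = 2/EI and f₁₂ = f₂₁ = 1/EI.
Compatibility — zero rotation at each built-in end:
  2 M_P + 1 M_Q = 552.8
  1 M_P + 2 M_Q = 472.6
Solving the pair gives M_P = 211 kN·m and M_Q = 130.8 kN·m (hogging).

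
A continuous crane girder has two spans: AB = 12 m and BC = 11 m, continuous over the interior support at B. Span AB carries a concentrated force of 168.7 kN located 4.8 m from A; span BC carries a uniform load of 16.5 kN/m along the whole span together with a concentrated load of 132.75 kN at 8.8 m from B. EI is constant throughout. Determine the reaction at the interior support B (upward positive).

Take M_B as the redundant. Released structure: two simple spans AB and BC with a hinge at B.
End slopes at the hinge B, treating each span as simply supported:
  span AB: point load 168.7 at a = 4.8: Pab(L + a)/(6LEI) = 1360/EI
  span BC: UDL 16.5: wL³/(24EI) = 915.1/EI
  span BC: point load 132.75 at a = 8.8: Pab(L + b)/(6LEI) = 514/EI
  relative rotation θ_0 = (1360 + 1429)/EI = 2789/EI
A unit hogging moment at B produces rotation L₁/(3EI) + L₂/(3EI) = 7.667/EI.
Compatibility: M_B·(L₁+L₂)/(3EI) = θ_0, giving M_B = 363.8 kN·m (hogging).
Span AB, ΣM about A with M_B applied at B: R_B^{AB}·12 = 809.8 + 363.8, so R_B^{AB} = 97.8 kN and R_A = 168.7 − 97.8 = 70.9 kN.
Span BC, ΣM about C: R_B^{BC}·11 = 1290 + 363.8, so R_B^{BC} = 150.4 kN and R_C = 314.2 − 150.4 = 163.9 kN.
R_B = 97.8 + 150.4 = 248.2 kN.

R_B = 248.2 kN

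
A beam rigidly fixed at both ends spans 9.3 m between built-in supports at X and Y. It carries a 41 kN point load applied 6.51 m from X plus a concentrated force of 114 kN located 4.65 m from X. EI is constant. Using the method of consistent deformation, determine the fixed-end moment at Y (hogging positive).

Release both end moments; the primary structure is a simply-supported span XY with redundants M_X and M_Y.
End rotations of the released simple span under the applied load (×1/EI):
  at X: point load 41 at a = 6.51: Pab(L + b)/(6LEI) = 161.3/EI
  at Y: point load 41 at a = 6.51: Pab(L + a)/(6LEI) = 211/EI
  at X: point load 114 at a = 4.65: Pab(L + b)/(6LEI) = 616.2/EI
  at Y: point load 114 at a = 4.65: Pab(L + a)/(6LEI) = 616.2/EI
  θ_X0 = 777.6/EI,  θ_Y0 = 827.2/EI
Flexibility coefficients: a unit moment at one end gives L/(3EI) there and L/(6EI) at the far end, so f₁₁ = f₂₂ = 3.1/EI and f₁₂ = f₂₁ = 1.55/EI.
Compatibility — zero rotation at each built-in end:
  3.1 M_X + 1.55 M_Y = 777.6
  1.55 M_X + 3.1 M_Y = 827.2
Solving the pair gives M_X = 156.5 kN·m and M_Y = 188.6 kN·m (hogging).

M_Y = 188.6 kN·m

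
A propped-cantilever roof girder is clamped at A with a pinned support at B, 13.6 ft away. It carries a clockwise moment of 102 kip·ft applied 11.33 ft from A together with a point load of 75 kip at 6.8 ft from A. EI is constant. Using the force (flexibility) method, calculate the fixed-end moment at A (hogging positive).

M_A = 144.5 kip·ft

Choose R_B as the redundant. The primary structure is the cantilever fixed at A.
Primary-structure tip deflection at B by superposition:
  clockwise couple 102 at a = 11.33: M₀a(2L − a)/(2EI) = 9170/EI
  point load 75 at a = 6.8: Pa²(3L − a)/(6EI) = 19652/EI
  δ_0 = 28822/EI
Tip deflection under a unit load at B: L³/(3EI) = 838.5/EI.
The prop prevents deflection at B: R_B = δ_0/δ_{BB} = 28822/838.5 = 34.37 kip.
Moment equilibrium about A: M_A = Σ(load moments about A) − R_B·L = 612 − 34.37×13.6 = 144.5 kip·ft.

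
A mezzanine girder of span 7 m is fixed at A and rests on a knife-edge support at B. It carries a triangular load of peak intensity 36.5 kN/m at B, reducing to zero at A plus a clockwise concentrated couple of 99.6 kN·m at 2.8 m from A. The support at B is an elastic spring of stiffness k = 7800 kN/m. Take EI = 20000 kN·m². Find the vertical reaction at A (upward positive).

Choose R_B as the redundant. The primary structure is the cantilever fixed at A.
Primary-structure tip deflection at B by superposition:
  triangular load, peak 36.5 at the free end: 11w₀L⁴/(120EI) = 8033/EI
  clockwise couple 99.6 at a = 2.8: M₀a(2L − a)/(2EI) = 1562/EI
  δ_0 = 9595/EI
Tip deflection under a unit load at B: L³/(3EI) = 114.3/EI.
With EI = 20000 kN·m²: δ_0 = 0.47975 m and δ_{BB} = 0.005717 m/kN.
Compatibility — the spring shortens by R_B/k under the reaction it provides: δ_0 − R_B·δ_{BB} = R_B/k. With 1/k = 0.000128 m/kN, R_B = δ_0 / (δ_{BB} + 1/k) = 0.47975 / (0.005717 + 0.000128) = 82.08 kN.
Vertical equilibrium: R_A = ΣP − R_B = 127.8 − 82.08 = 45.67 kN.

R_A = 45.67 kN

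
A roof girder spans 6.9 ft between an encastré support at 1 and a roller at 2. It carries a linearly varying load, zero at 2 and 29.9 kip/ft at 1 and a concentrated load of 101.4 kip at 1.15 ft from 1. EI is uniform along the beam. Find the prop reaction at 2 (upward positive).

Take the reaction at 2 as the redundant and release it; the primary structure is a cantilever fixed at 1.
Free-end deflection of the primary structure under the applied loading (downward +):
  triangular load, peak 29.9 at the fixed end: w₀L⁴/(30EI) = 2259/EI
  point load 101.4 at a = 1.15: Pa²(3L − a)/(6EI) = 436.9/EI
  δ_0 = 2696/EI
Flexibility coefficient — unit upward force at 2: δ_{22} = L³/(3EI) = 109.5/EI.
The prop prevents deflection at 2: R_2 = δ_0/δ_{22} = 2696/109.5 = 24.62 kip.

R_2 = 24.62 kip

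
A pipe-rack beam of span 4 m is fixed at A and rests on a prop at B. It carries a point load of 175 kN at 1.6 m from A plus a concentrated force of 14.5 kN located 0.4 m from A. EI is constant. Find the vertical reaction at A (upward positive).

R_A = 152.9 kN

Release the roller at B. Primary structure: cantilever fixed at A.
Primary-structure tip deflection at B by superposition:
  point load 175 at a = 1.6: Pa²(3L − a)/(6EI) = 776.5/EI
  point load 14.5 at a = 0.4: Pa²(3L − a)/(6EI) = 4.485/EI
  δ_0 = 781/EI
Tip deflection under a unit load at B: L³/(3EI) = 21.33/EI.
Compatibility at B: δ_0 − R_B·δ_{BB} = 0, so R_B = 781/21.33 = 36.61 kN.
Vertical equilibrium: R_A = ΣP − R_B = 189.5 − 36.61 = 152.9 kN.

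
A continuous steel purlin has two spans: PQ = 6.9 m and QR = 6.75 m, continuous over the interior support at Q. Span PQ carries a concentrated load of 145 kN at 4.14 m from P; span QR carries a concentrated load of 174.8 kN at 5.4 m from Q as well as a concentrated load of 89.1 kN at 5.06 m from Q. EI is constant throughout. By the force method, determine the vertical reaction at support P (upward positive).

R_P = 30.75 kN

Insert a hinge at Q; M_Q is the redundant, and each span becomes simply supported.
Discontinuity in slope at Q on the released structure — sum the simple-span end rotations:
  span PQ: point load 145 at a = 4.14: Pab(L + a)/(6LEI) = 441.8/EI
  span QR: point load 174.8 at a = 5.4: Pab(L + b)/(6LEI) = 254.9/EI
  span QR: point load 89.1 at a = 5.06: Pab(L + b)/(6LEI) = 158.8/EI
  relative rotation θ_0 = (441.8 + 413.6)/EI = 855.5/EI
A unit hogging moment at Q produces rotation L₁/(3EI) + L₂/(3EI) = 4.55/EI.
Compatibility: M_Q·(L₁+L₂)/(3EI) = θ_0, giving M_Q = 188 kN·m (hogging).
Span PQ, ΣM about P with M_Q applied at Q: R_Q^{PQ}·6.9 = 600.3 + 188, so R_Q^{PQ} = 114.2 kN and R_P = 145 − 114.2 = 30.75 kN.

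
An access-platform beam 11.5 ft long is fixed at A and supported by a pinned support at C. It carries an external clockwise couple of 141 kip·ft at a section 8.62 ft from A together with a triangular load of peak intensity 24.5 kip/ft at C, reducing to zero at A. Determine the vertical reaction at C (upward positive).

Choose R_C as the redundant. The primary structure is the cantilever fixed at A.
Downward deflection at the released point C due to the loads:
  clockwise couple 141 at a = 8.62: M₀a(2L − a)/(2EI) = 8739/EI
  triangular load, peak 24.5 at the free end: 11w₀L⁴/(120EI) = 39280/EI
  δ_0 = 48019/EI
Flexibility coefficient — unit upward force at C: δ_{CC} = L³/(3EI) = 507/EI.
Compatibility at C: δ_0 − R_C·δ_{CC} = 0, so R_C = 48019/507 = 94.72 kip.

R_C = 94.72 kip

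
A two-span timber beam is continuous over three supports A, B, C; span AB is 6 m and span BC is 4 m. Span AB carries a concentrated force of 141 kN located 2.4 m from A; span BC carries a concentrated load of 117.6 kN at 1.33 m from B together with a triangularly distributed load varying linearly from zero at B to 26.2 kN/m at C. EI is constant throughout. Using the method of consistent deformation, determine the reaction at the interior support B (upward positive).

Insert a hinge at B; M_B is the redundant, and each span becomes simply supported.
Discontinuity in slope at B on the released structure — sum the simple-span end rotations:
  span AB: point load 141 at a = 2.4: Pab(L + a)/(6LEI) = 284.3/EI
  span BC: point load 117.6 at a = 1.33: Pab(L + b)/(6LEI) = 116.1/EI
  span BC: triangular load, peak 26.2: 7w₀L³/(360EI) = 32.6/EI
  relative rotation θ_0 = (284.3 + 148.7)/EI = 432.9/EI
A unit hogging moment at B produces rotation L₁/(3EI) + L₂/(3EI) = 3.333/EI.
Compatibility: M_B·(L₁+L₂)/(3EI) = θ_0, giving M_B = 129.9 kN·m (hogging).
Span AB, ΣM about A with M_B applied at B: R_B^{AB}·6 = 338.4 + 129.9, so R_B^{AB} = 78.05 kN and R_A = 141 − 78.05 = 62.95 kN.
Span BC, ΣM about C: R_B^{BC}·4 = 383.9 + 129.9, so R_B^{BC} = 128.4 kN and R_C = 170 − 128.4 = 41.57 kN.
R_B = 78.05 + 128.4 = 206.5 kN.

R_B = 206.5 kN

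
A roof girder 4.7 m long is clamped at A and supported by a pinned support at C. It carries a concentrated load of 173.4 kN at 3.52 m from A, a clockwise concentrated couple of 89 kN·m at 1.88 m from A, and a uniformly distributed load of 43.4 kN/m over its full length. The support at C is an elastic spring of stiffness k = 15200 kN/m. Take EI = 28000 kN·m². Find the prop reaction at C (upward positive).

R_C = 193.8 kN

Take the reaction at C as the redundant and release it; the primary structure is a cantilever fixed at A.
Downward deflection at the released point C due to the loads:
  point load 173.4 at a = 3.52: Pa²(3L − a)/(6EI) = 3789/EI
  clockwise couple 89 at a = 1.88: M₀a(2L − a)/(2EI) = 629.1/EI
  UDL 43.4: wL⁴/(8EI) = 2647/EI
  δ_0 = 7065/EI
Tip deflection under a unit load at C: L³/(3EI) = 34.61/EI.
With EI = 28000 kN·m²: δ_0 = 0.25232 m and δ_{CC} = 0.001236 m/kN.
Compatibility — the spring shortens by R_C/k under the reaction it provides: δ_0 − R_C·δ_{CC} = R_C/k. With 1/k = 0.000066 m/kN, R_C = δ_0 / (δ_{CC} + 1/k) = 0.25232 / (0.001236 + 0.000066) = 193.8 kN.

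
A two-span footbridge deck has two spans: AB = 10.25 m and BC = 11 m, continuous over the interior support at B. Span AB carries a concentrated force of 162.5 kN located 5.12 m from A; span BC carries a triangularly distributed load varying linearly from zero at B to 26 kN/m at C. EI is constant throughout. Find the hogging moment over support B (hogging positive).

Take M_B as the redundant. Released structure: two simple spans AB and BC with a hinge at B.
End slopes at the hinge B, treating each span as simply supported:
  span AB: point load 162.5 at a = 5.12: Pab(L + a)/(6LEI) = 1067/EI
  span BC: triangular load, peak 26: 7w₀L³/(360EI) = 672.9/EI
  relative rotation θ_0 = (1067 + 672.9)/EI = 1740/EI
A unit hogging moment at B produces rotation L₁/(3EI) + L₂/(3EI) = 7.083/EI.
Compatibility: M_B·(L₁+L₂)/(3EI) = θ_0, giving M_B = 245.6 kN·m (hogging).

M_B = 245.6 kN·m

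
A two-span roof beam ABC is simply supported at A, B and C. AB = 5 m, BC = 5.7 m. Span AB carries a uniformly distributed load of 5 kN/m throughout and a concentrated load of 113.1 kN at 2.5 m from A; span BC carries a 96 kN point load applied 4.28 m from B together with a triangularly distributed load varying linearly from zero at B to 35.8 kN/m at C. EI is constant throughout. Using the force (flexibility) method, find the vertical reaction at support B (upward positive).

Insert a hinge at B; M_B is the redundant, and each span becomes simply supported.
Discontinuity in slope at B on the released structure — sum the simple-span end rotations:
  span AB: UDL 5: wL³/(24EI) = 26.04/EI
  span AB: point load 113.1 at a = 2.5: Pab(L + a)/(6LEI) = 176.7/EI
  span BC: point load 96 at a = 4.28: Pab(L + b)/(6LEI) = 121.5/EI
  span BC: triangular load, peak 35.8: 7w₀L³/(360EI) = 128.9/EI
  relative rotation θ_0 = (202.8 + 250.4)/EI = 453.1/EI
A unit hogging moment at B produces rotation L₁/(3EI) + L₂/(3EI) = 3.567/EI.
Compatibility: M_B·(L₁+L₂)/(3EI) = θ_0, giving M_B = 127 kN·m (hogging).
Span AB, ΣM about A with M_B applied at B: R_B^{AB}·5 = 345.2 + 127, so R_B^{AB} = 94.46 kN and R_A = 138.1 − 94.46 = 43.64 kN.
Span BC, ΣM about C: R_B^{BC}·5.7 = 330.2 + 127, so R_B^{BC} = 80.22 kN and R_C = 198 − 80.22 = 117.8 kN.
R_B = 94.46 + 80.22 = 174.7 kN.

R_B = 174.7 kN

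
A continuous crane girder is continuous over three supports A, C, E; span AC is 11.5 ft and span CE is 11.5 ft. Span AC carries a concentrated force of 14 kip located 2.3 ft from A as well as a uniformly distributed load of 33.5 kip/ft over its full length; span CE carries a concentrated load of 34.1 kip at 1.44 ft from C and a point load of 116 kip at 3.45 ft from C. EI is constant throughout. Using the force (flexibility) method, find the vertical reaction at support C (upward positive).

R_C = 380.2 kip

Insert a hinge at C; M_C is the redundant, and each span becomes simply supported.
Discontinuity in slope at C on the released structure — sum the simple-span end rotations:
  span AC: point load 14 at a = 2.3: Pab(L + a)/(6LEI) = 59.25/EI
  span AC: UDL 33.5: wL³/(24EI) = 2123/EI
  span CE: point load 34.1 at a = 1.44: Pab(L + b)/(6LEI) = 154.4/EI
  span CE: point load 116 at a = 3.45: Pab(L + b)/(6LEI) = 912.8/EI
  relative rotation θ_0 = (2182 + 1067)/EI = 3249/EI
A unit hogging moment at C produces rotation L₁/(3EI) + L₂/(3EI) = 7.667/EI.
Slope continuity at C: θ_0 = M_C·7.667/EI, so M_C = 3249/7.667 = 423.8 kip·ft (hogging).
Span AC, ΣM about A with M_C applied at C: R_C^{AC}·11.5 = 2247 + 423.8, so R_C^{AC} = 232.3 kip and R_A = 399.2 − 232.3 = 167 kip.
Span CE, ΣM about E: R_C^{CE}·11.5 = 1277 + 423.8, so R_C^{CE} = 147.9 kip and R_E = 150.1 − 147.9 = 2.216 kip.
R_C = 232.3 + 147.9 = 380.2 kip.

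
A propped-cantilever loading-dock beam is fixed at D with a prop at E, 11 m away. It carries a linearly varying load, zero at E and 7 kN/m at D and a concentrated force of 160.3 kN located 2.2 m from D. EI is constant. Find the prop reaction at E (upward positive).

Remove the prop at E; the released (primary) structure is a cantilever built in at D.
Deflection at E on the released cantilever, summing each load's contribution:
  triangular load, peak 7 at the fixed end: w₀L⁴/(30EI) = 3416/EI
  point load 160.3 at a = 2.2: Pa²(3L − a)/(6EI) = 3983/EI
  δ_0 = 7399/EI
Flexibility coefficient — unit upward force at E: δ_{EE} = L³/(3EI) = 443.7/EI.
Compatibility at E: δ_0 − R_E·δ_{EE} = 0, so R_E = 7399/443.7 = 16.68 kN.

R_E = 16.68 kN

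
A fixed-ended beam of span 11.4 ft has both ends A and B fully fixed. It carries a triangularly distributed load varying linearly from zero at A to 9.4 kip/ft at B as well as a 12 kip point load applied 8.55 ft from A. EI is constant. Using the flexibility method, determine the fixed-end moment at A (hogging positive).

Take the two fixed-end moments M_A, M_B as redundants; the released structure is the simple span AB.
Simple-span end rotations at A and B under the given loads:
  at A: triangular load, peak 9.4: 7w₀L³/(360EI) = 270.8/EI
  at B: triangular load, peak 9.4: w₀L³/(45EI) = 309.5/EI
  at A: point load 12 at a = 8.55: Pab(L + b)/(6LEI) = 60.92/EI
  at B: point load 12 at a = 8.55: Pab(L + a)/(6LEI) = 85.29/EI
  θ_A0 = 331.7/EI,  θ_B0 = 394.8/EI
Flexibility coefficients: a unit moment at one end gives L/(3EI) there and L/(6EI) at the far end, so f₁₁ = f₂₂ = 3.8/EI and f₁₂ = f₂₁ = 1.9/EI.
Compatibility — zero rotation at each built-in end:
  3.8 M_A + 1.9 M_B = 331.7
  1.9 M_A + 3.8 M_B = 394.8
Solving the pair gives M_A = 47.13 kip·ft and M_B = 80.32 kip·ft (hogging).

M_A = 47.13 kip·ft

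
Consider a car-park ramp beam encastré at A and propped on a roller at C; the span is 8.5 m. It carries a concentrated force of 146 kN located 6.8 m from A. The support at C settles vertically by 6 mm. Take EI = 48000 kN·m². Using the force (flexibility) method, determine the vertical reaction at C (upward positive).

Choose R_C as the redundant. The primary structure is the cantilever fixed at A.
Free-end deflection of the primary structure under the applied loading (downward +):
  point load 146 at a = 6.8: Pa²(3L − a)/(6EI) = 21041/EI
Flexibility coefficient — unit upward force at C: δ_{CC} = L³/(3EI) = 204.7/EI.
With EI = 48000 kN·m²: δ_0 = 0.43835 m and δ_{CC} = 0.004265 m/kN.
Compatibility — the beam at C must follow the support down by 0.006 m: δ_0 − R_C·δ_{CC} = 0.006, so R_C = (0.43835 − 0.006)/0.004265 = 101.4 kN.

R_C = 101.4 kN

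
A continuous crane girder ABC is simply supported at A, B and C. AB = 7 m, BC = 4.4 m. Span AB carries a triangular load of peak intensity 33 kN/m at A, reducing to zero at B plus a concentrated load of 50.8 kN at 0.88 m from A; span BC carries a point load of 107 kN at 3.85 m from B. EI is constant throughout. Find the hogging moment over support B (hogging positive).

Take M_B as the redundant. Released structure: two simple spans AB and BC with a hinge at B.
Rotations at B on the released spans (each span's end-slope, ×1/EI):
  span AB: triangular load, peak 33: 7w₀L³/(360EI) = 220.1/EI
  span AB: point load 50.8 at a = 0.88: Pab(L + a)/(6LEI) = 51.33/EI
  span BC: point load 107 at a = 3.85: Pab(L + b)/(6LEI) = 42.48/EI
  relative rotation θ_0 = (271.4 + 42.48)/EI = 313.9/EI
A unit hogging moment at B produces rotation L₁/(3EI) + L₂/(3EI) = 3.8/EI.
Compatibility: M_B·(L₁+L₂)/(3EI) = θ_0, giving M_B = 82.61 kN·m (hogging).

M_B = 82.61 kN·m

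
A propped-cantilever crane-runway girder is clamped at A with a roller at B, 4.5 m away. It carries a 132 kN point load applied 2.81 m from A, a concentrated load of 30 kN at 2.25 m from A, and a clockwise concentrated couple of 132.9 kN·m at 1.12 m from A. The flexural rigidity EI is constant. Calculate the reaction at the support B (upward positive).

R_B = 89.82 kN

Remove the prop at B; the released (primary) structure is a cantilever built in at A.
Deflection at B on the released cantilever, summing each load's contribution:
  point load 132 at a = 2.81: Pa²(3L − a)/(6EI) = 1857/EI
  point load 30 at a = 2.25: Pa²(3L − a)/(6EI) = 284.8/EI
  clockwise couple 132.9 at a = 1.12: M₀a(2L − a)/(2EI) = 586.5/EI
  δ_0 = 2728/EI
Flexibility coefficient — unit upward force at B: δ_{BB} = L³/(3EI) = 30.38/EI.
Compatibility at B: δ_0 − R_B·δ_{BB} = 0, so R_B = 2728/30.38 = 89.82 kN.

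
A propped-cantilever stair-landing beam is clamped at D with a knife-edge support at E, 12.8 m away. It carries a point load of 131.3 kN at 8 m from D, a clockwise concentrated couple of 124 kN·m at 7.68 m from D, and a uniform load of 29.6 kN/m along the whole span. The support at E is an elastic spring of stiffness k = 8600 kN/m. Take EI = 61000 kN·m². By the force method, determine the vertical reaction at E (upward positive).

Remove the prop at E; the released (primary) structure is a cantilever built in at D.
Free-end deflection of the primary structure under the applied loading (downward +):
  point load 131.3 at a = 8: Pa²(3L − a)/(6EI) = 42576/EI
  clockwise couple 124 at a = 7.68: M₀a(2L − a)/(2EI) = 8533/EI
  UDL 29.6: wL⁴/(8EI) = 99321/EI
  δ_0 = 150430/EI
Flexibility coefficient — unit upward force at E: δ_{EE} = L³/(3EI) = 699.1/EI.
With EI = 61000 kN·m²: δ_0 = 2.4661 m and δ_{EE} = 0.01146 m/kN.
Compatibility — the spring shortens by R_E/k under the reaction it provides: δ_0 − R_E·δ_{EE} = R_E/k. With 1/k = 0.000116 m/kN, R_E = δ_0 / (δ_{EE} + 1/k) = 2.4661 / (0.01146 + 0.000116) = 213 kN.

R_E = 213 kN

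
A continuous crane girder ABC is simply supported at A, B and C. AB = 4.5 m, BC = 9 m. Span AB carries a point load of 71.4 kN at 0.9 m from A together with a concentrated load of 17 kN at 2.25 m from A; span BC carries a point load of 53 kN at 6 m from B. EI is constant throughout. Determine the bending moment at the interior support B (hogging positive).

Insert a hinge at B; M_B is the redundant, and each span becomes simply supported.
End slopes at the hinge B, treating each span as simply supported:
  span AB: point load 71.4 at a = 0.9: Pab(L + a)/(6LEI) = 46.27/EI
  span AB: point load 17 at a = 2.25: Pab(L + a)/(6LEI) = 21.52/EI
  span BC: point load 53 at a = 6: Pab(L + b)/(6LEI) = 212/EI
  relative rotation θ_0 = (67.78 + 212)/EI = 279.8/EI
A unit hogging moment at B produces rotation L₁/(3EI) + L₂/(3EI) = 4.5/EI.
Compatibility: M_B·(L₁+L₂)/(3EI) = θ_0, giving M_B = 62.17 kN·m (hogging).

M_B = 62.17 kN·m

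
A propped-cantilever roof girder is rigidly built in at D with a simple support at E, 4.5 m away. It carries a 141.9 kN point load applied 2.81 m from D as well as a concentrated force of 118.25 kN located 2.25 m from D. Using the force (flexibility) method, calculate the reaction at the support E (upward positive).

R_E = 102.7 kN

Take the reaction at E as the redundant and release it; the primary structure is a cantilever fixed at D.
Downward deflection at the released point E due to the loads:
  point load 141.9 at a = 2.81: Pa²(3L − a)/(6EI) = 1996/EI
  point load 118.25 at a = 2.25: Pa²(3L − a)/(6EI) = 1122/EI
  δ_0 = 3119/EI
Tip deflection under a unit load at E: L³/(3EI) = 30.38/EI.
The prop prevents deflection at E: R_E = δ_0/δ_{EE} = 3119/30.38 = 102.7 kN.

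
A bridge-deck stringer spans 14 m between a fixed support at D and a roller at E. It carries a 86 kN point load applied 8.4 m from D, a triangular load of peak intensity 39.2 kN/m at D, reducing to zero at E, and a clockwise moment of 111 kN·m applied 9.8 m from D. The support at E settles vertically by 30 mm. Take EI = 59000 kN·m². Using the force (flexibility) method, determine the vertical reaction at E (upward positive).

R_E = 100.9 kN

Release the roller at E. Primary structure: cantilever fixed at D.
Primary-structure tip deflection at E by superposition:
  point load 86 at a = 8.4: Pa²(3L − a)/(6EI) = 33982/EI
  triangular load, peak 39.2 at the fixed end: w₀L⁴/(30EI) = 50197/EI
  clockwise couple 111 at a = 9.8: M₀a(2L − a)/(2EI) = 9899/EI
  δ_0 = 94078/EI
Flexibility coefficient — unit upward force at E: δ_{EE} = L³/(3EI) = 914.7/EI.
With EI = 59000 kN·m²: δ_0 = 1.5945 m and δ_{EE} = 0.015503 m/kN.
Compatibility — the beam at E must follow the support down by 0.03 m: δ_0 − R_E·δ_{EE} = 0.03, so R_E = (1.5945 − 0.03)/0.015503 = 100.9 kN.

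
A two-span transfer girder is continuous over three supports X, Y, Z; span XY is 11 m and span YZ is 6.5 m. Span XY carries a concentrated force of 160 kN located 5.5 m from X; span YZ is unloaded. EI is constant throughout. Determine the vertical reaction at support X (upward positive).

Take M_Y as the redundant. Released structure: two simple spans XY and YZ with a hinge at Y.
Rotations at Y on the released spans (each span's end-slope, ×1/EI):
  span XY: point load 160 at a = 5.5: Pab(L + a)/(6LEI) = 1210/EI
  relative rotation θ_0 = (1210 + 0)/EI = 1210/EI
A unit hogging moment at Y produces rotation L₁/(3EI) + L₂/(3EI) = 5.833/EI.
Compatibility: M_Y·(L₁+L₂)/(3EI) = θ_0, giving M_Y = 207.4 kN·m (hogging).
Span XY, ΣM about X with M_Y applied at Y: R_Y^{XY}·11 = 880 + 207.4, so R_Y^{XY} = 98.86 kN and R_X = 160 − 98.86 = 61.14 kN.

R_X = 61.14 kN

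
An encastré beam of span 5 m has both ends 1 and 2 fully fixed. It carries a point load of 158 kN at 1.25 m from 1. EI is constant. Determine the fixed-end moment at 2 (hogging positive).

Release both end moments; the primary structure is a simply-supported span 12 with redundants M_1 and M_2.
End rotations of the released simple span under the applied load (×1/EI):
  at 1: point load 158 at a = 1.25: Pab(L + b)/(6LEI) = 216/EI
  at 2: point load 158 at a = 1.25: Pab(L + a)/(6LEI) = 154.3/EI
  θ_10 = 216/EI,  θ_20 = 154.3/EI
Flexibility coefficients: a unit moment at one end gives L/(3EI) there and L/(6EI) at the far end, so f₁₁ = f₂₂ = 1.667/EI and f₁₂ = f₂₁ = 0.8333/EI.
Compatibility — zero rotation at each built-in end:
  1.667 M_1 + 0.8333 M_2 = 216
  0.8333 M_1 + 1.667 M_2 = 154.3
Solving the pair gives M_1 = 111.1 kN·m and M_2 = 37.03 kN·m (hogging).

M_2 = 37.03 kN·m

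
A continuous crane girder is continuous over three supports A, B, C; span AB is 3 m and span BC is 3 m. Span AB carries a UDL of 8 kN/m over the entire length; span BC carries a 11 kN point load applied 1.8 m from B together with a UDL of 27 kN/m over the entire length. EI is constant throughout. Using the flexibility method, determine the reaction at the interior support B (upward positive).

R_B = 71.87 kN

Insert a hinge at B; M_B is the redundant, and each span becomes simply supported.
End slopes at the hinge B, treating each span as simply supported:
  span AB: UDL 8: wL³/(24EI) = 9/EI
  span BC: point load 11 at a = 1.8: Pab(L + b)/(6LEI) = 5.544/EI
  span BC: UDL 27: wL³/(24EI) = 30.38/EI
  relative rotation θ_0 = (9 + 35.92)/EI = 44.92/EI
A unit hogging moment at B produces rotation L₁/(3EI) + L₂/(3EI) = 2/EI.
Compatibility: M_B·(L₁+L₂)/(3EI) = θ_0, giving M_B = 22.46 kN·m (hogging).
Span AB, ΣM about A with M_B applied at B: R_B^{AB}·3 = 36 + 22.46, so R_B^{AB} = 19.49 kN and R_A = 24 − 19.49 = 4.513 kN.
Span BC, ΣM about C: R_B^{BC}·3 = 134.7 + 22.46, so R_B^{BC} = 52.39 kN and R_C = 92 − 52.39 = 39.61 kN.
R_B = 19.49 + 52.39 = 71.87 kN.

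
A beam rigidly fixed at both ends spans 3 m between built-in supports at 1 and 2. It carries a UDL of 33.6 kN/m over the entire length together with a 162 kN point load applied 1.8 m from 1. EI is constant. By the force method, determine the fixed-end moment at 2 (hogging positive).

Release both end moments; the primary structure is a simply-supported span 12 with redundants M_1 and M_2.
End rotations of the released simple span under the applied load (×1/EI):
  at 1: UDL 33.6: wL³/(24EI) = 37.8/EI
  at 2: UDL 33.6: wL³/(24EI) = 37.8/EI
  at 1: point load 162 at a = 1.8: Pab(L + b)/(6LEI) = 81.65/EI
  at 2: point load 162 at a = 1.8: Pab(L + a)/(6LEI) = 93.31/EI
  θ_10 = 119.4/EI,  θ_20 = 131.1/EI
Flexibility coefficients: a unit moment at one end gives L/(3EI) there and L/(6EI) at the far end, so f₁₁ = f₂₂ = 1/EI and f₁₂ = f₂₁ = 0.5/EI.
Compatibility — zero rotation at each built-in end:
  1 M_1 + 0.5 M_2 = 119.4
  0.5 M_1 + 1 M_2 = 131.1
Solving the pair gives M_1 = 71.86 kN·m and M_2 = 95.18 kN·m (hogging).

M_2 = 95.18 kN·m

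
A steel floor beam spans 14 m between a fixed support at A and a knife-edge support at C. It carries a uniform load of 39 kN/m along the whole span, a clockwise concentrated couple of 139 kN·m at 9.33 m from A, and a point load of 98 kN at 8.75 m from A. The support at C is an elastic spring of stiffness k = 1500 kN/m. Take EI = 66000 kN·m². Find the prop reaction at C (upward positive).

Take the reaction at C as the redundant and release it; the primary structure is a cantilever fixed at A.
Primary-structure tip deflection at C by superposition:
  UDL 39: wL⁴/(8EI) = 187278/EI
  clockwise couple 139 at a = 9.33: M₀a(2L − a)/(2EI) = 12106/EI
  point load 98 at a = 8.75: Pa²(3L − a)/(6EI) = 41580/EI
  δ_0 = 240964/EI
Flexibility coefficient — unit upward force at C: δ_{CC} = L³/(3EI) = 914.7/EI.
With EI = 66000 kN·m²: δ_0 = 3.651 m and δ_{CC} = 0.013859 m/kN.
Compatibility — the spring shortens by R_C/k under the reaction it provides: δ_0 − R_C·δ_{CC} = R_C/k. With 1/k = 0.000667 m/kN, R_C = δ_0 / (δ_{CC} + 1/k) = 3.651 / (0.013859 + 0.000667) = 251.4 kN.

R_C = 251.4 kN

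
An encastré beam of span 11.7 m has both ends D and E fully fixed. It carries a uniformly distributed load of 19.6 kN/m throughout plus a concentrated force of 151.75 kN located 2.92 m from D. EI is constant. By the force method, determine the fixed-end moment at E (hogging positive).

M_E = 306.6 kN·m

Release both end moments; the primary structure is a simply-supported span DE with redundants M_D and M_E.
On the primary (simply-supported) span, the end slopes from the loading are:
  at D: UDL 19.6: wL³/(24EI) = 1308/EI
  at E: UDL 19.6: wL³/(24EI) = 1308/EI
  at D: point load 151.75 at a = 2.92: Pab(L + b)/(6LEI) = 1135/EI
  at E: point load 151.75 at a = 2.92: Pab(L + a)/(6LEI) = 810.2/EI
  θ_D0 = 2443/EI,  θ_E0 = 2118/EI
Flexibility coefficients: a unit moment at one end gives L/(3EI) there and L/(6EI) at the far end, so f₁₁ = f₂₂ = 3.9/EI and f₁₂ = f₂₁ = 1.95/EI.
Compatibility — zero rotation at each built-in end:
  3.9 M_D + 1.95 M_E = 2443
  1.95 M_D + 3.9 M_E = 2118
Solving the pair gives M_D = 473.1 kN·m and M_E = 306.6 kN·m (hogging).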